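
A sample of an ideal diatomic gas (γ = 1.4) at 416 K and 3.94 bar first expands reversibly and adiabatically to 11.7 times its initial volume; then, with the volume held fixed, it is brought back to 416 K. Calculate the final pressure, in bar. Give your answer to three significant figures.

P₃ ≈ 0.337 bar

Adiabatic step (PV^γ = const): P₂ = 3.94×(1/11.7)^(1.4) = 0.1259 bar; T₂ = 416×(1/11.7)^(0.4) = 155.5 K.
Isochoric: P₃ = P₂(T₃/T₂) = 0.1259 × (416/155.5) = 0.3368 bar.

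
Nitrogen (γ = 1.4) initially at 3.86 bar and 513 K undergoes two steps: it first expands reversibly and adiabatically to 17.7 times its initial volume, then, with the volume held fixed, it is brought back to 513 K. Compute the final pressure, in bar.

Adiabatic step (PV^γ = const): P₂ = 3.86×(1/17.7)^(1.4) = 0.06909 bar; T₂ = 513×(1/17.7)^(0.4) = 162.5 K.
Isochoric: P₃ = P₂(T₃/T₂) = 0.06909 × (513/162.5) = 0.2181 bar.

P₃ ≈ 0.218 bar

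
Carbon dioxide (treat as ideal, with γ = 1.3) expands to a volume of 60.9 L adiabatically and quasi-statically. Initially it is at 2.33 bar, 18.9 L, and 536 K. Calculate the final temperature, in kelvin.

T₂ ≈ 377 K

For a reversible adiabat TV^(γ−1) is constant, so T₂ = T₁ (V₁/V₂)^(γ−1).
T₂ = 536 × (18.9/60.9)^(0.3) = 377.3 K.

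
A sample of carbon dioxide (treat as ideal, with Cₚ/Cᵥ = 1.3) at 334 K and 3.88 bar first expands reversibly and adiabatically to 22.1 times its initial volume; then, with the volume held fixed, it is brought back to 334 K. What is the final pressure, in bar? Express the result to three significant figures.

P₃ ≈ 0.176 bar

Adiabatic step (PV^γ = const): P₂ = 3.88×(1/22.1)^(1.3) = 0.06936 bar; T₂ = 334×(1/22.1)^(0.3) = 132 K.
Isochoric: P₃ = P₂(T₃/T₂) = 0.06936 × (334/132) = 0.1756 bar.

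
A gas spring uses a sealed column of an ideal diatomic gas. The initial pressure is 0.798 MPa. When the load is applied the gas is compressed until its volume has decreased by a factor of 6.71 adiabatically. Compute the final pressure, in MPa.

P₂ ≈ 11.5 MPa

Since PV^γ is constant along a reversible adiabat, P₂ = P₁ (V₁/V₂)^γ.
For a diatomic ideal gas γ = 7/5.
P₂ = 0.798 × 6.71^(7/5) = 11.47 MPa.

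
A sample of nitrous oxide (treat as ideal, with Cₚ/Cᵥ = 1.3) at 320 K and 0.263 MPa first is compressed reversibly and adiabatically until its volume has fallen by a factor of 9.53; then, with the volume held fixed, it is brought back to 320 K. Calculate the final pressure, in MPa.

Adiabatic step (PV^γ = const): P₂ = 0.263×9.53^(1.3) = 4.929 MPa; T₂ = 320×9.53^(0.3) = 629.3 K.
Isochoric: P₃ = P₂(T₃/T₂) = 4.929 × (320/629.3) = 2.506 MPa.

P₃ ≈ 2.51 MPa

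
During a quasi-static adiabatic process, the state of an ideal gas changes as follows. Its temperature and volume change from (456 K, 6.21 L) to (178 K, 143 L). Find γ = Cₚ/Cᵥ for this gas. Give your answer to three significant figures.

γ ≈ 1.30

TV^(γ−1) = const ⇒ γ − 1 = ln(T₂/T₁) / ln(V₁/V₂).
γ = 1 + ln(178/456) / ln(6.21/143) = 1.3.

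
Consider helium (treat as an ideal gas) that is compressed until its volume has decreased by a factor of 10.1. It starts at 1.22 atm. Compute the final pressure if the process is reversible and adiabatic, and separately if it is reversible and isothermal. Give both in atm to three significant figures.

For a monatomic ideal gas γ = 5/3.
Isothermal: P₂ = P₁(V₁/V₂) = 1.22×10.1 = 12.32 atm.
Adiabatic: P₂ = P₁(V₁/V₂)^γ = 1.22×10.1^(5/3) = 57.57 atm.

adiabatic: 57.6 atm; isothermal: 12.3 atm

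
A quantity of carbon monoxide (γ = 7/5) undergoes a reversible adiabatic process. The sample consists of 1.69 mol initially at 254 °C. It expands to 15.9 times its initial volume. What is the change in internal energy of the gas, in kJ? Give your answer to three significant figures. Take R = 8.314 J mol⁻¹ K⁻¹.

For a reversible adiabat TV^(γ−1) is constant, so T₂ = T₁ (V₁/V₂)^(γ−1).
T₁ = 254 °C = 527.1 K.
T₂ = 527.1 × (1/15.9)^(2/5) = 174.3 K.
Q = 0, so ΔU = W_on_gas = nCᵥΔT with Cᵥ = R/(γ−1) = 20.79 J/(mol·K).
ΔU = 1.69 × 20.79 × (174.3 − 527.1) = -12390 J.

ΔU ≈ -12.4 kJ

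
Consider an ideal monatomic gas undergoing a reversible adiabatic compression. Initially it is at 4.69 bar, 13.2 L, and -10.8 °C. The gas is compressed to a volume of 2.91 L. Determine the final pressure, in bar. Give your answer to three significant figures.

P₂ ≈ 58.3 bar

Since PV^γ is constant along a reversible adiabat, P₂ = P₁ (V₁/V₂)^γ.
γ = 5/3 for a monatomic ideal gas.
P₂ = 4.69 × (13.2/2.91)^(5/3) = 58.3 bar.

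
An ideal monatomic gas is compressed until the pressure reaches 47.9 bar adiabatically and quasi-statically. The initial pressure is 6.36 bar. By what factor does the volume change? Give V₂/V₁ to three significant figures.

V₂/V₁ ≈ 0.298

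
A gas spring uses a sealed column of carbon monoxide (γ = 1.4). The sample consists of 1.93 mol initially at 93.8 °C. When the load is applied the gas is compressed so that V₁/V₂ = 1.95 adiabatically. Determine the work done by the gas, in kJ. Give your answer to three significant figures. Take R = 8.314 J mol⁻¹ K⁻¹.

W ≈ -4.51 kJ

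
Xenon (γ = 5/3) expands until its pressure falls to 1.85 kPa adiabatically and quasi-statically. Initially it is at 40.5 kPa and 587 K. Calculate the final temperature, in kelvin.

T₂ ≈ 171 K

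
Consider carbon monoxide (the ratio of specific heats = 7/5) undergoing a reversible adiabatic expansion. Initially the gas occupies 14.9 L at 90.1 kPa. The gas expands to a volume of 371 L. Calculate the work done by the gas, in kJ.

W ≈ 2.43 kJ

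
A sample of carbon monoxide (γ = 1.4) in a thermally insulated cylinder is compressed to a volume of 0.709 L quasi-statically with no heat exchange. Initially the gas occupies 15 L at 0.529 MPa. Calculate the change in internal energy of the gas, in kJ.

ΔU ≈ 47.4 kJ

P₂ = P₁(V₁/V₂)^γ = 0.529×(15/0.709)^(1.4) = 37.94 MPa.
For a reversible adiabat, W_by_gas = (P₁V₁ − P₂V₂)/(γ−1).
W_by = (529000×0.015 − 3.794×10^7×0.000709) / (0.4) = -47410 J.
Q = 0 ⇒ ΔU = −W_by = 47410 J.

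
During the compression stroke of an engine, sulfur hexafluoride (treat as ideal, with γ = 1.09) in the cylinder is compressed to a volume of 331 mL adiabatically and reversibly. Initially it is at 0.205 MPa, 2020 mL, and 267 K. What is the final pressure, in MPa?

P₂ ≈ 1.47 MPa

Since PV^γ is constant along a reversible adiabat, P₂ = P₁ (V₁/V₂)^γ.
P₂ = 0.205 × (2020/331)^(1.09) = 1.472 MPa.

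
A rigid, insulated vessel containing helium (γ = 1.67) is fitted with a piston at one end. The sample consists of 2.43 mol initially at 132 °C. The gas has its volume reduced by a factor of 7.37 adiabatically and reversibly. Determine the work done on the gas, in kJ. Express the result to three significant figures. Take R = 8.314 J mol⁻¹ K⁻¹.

W ≈ 34.4 kJ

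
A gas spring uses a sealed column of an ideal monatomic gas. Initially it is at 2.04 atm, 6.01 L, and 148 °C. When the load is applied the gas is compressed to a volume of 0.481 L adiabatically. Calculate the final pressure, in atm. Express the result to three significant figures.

Since PV^γ is constant along a reversible adiabat, P₂ = P₁ (V₁/V₂)^γ.
γ = 5/3 for a monatomic ideal gas.
P₂ = 2.04 × (6.01/0.481)^(5/3) = 137.3 atm.

P₂ ≈ 137 atm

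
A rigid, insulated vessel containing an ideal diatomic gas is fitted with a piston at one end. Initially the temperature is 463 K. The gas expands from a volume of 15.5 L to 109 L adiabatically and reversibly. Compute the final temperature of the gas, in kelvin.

Adiabatic: T₁V₁^(γ−1) = T₂V₂^(γ−1) ⇒ T₂ = T₁ (V₁/V₂)^(γ−1).
For a diatomic ideal gas γ = 7/5, so γ−1 = 2/5.
T₂ = 463 × (15.5/109)^(2/5) = 212.2 K.

T₂ ≈ 212 K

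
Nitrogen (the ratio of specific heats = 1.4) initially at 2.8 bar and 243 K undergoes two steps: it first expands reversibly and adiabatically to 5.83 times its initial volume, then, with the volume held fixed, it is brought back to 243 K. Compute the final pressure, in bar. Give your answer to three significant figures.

P₃ ≈ 0.480 bar

Adiabatic step (PV^γ = const): P₂ = 2.8×(1/5.83)^(1.4) = 0.2373 bar; T₂ = 243×(1/5.83)^(0.4) = 120 K.
Isochoric: P₃ = P₂(T₃/T₂) = 0.2373 × (243/120) = 0.4803 bar.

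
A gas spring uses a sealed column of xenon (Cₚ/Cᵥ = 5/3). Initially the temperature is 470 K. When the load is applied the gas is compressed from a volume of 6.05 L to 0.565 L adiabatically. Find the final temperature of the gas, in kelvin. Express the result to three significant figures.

For a reversible adiabat TV^(γ−1) is constant, so T₂ = T₁ (V₁/V₂)^(γ−1).
T₂ = 470 × (6.05/0.565)^(2/3) = 2283 K.

T₂ ≈ 2280 K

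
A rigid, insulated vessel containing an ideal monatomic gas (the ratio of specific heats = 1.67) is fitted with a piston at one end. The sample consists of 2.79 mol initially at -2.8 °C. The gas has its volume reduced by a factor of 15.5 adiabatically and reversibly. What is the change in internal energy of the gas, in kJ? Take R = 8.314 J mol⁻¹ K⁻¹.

ΔU ≈ 49.4 kJ

For a reversible adiabat TV^(γ−1) is constant, so T₂ = T₁ (V₁/V₂)^(γ−1).
T₁ = -2.8 °C = 270.3 K.
T₂ = 270.3 × 15.5^(0.67) = 1696 K.
Q = 0, so ΔU = W_on_gas = nCᵥΔT with Cᵥ = R/(γ−1) = 12.41 J/(mol·K).
ΔU = 2.79 × 12.41 × (1696 − 270.3) = 49360 J.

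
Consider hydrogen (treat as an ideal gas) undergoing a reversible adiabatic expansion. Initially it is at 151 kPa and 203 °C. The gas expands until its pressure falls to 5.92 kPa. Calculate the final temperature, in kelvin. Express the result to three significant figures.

T₂ ≈ 189 K

Adiabatic: T₂/T₁ = (P₂/P₁)^((γ−1)/γ).
For a diatomic ideal gas γ = 7/5, so (γ−1)/γ = 2/7.
T₁ = 203 °C = 476.1 K.
T₂ = 476.1 × (5.92/151)^(2/7) = 188.7 K.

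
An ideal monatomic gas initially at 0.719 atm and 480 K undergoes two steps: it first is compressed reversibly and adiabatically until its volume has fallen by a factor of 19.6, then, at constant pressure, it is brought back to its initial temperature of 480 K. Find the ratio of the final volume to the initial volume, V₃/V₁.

V₃/V₁ ≈ 0.00702

For a monatomic ideal gas γ = 5/3.
Adiabatic step: V₂/V₁ = 0.05102; T₂ = T₁·19.6^(2/3) = 3489 K.
Isobaric step: V₃/V₂ = T₃/T₂ = 480/3489.
V₃/V₁ = (V₂/V₁)(V₃/V₂) = 0.05102 × (480/3489) = 0.007018.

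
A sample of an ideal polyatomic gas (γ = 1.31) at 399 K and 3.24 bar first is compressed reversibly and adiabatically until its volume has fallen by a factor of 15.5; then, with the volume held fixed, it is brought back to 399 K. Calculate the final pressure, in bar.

P₃ ≈ 50.2 bar

Adiabatic step (PV^γ = const): P₂ = 3.24×15.5^(1.31) = 117.5 bar; T₂ = 399×15.5^(0.31) = 933.2 K.
Isochoric: P₃ = P₂(T₃/T₂) = 117.5 × (399/933.2) = 50.22 bar.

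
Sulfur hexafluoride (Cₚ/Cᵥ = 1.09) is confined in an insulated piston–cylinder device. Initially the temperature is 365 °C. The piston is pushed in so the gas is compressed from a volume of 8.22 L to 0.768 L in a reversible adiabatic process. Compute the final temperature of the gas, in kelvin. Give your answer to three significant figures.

For a reversible adiabat TV^(γ−1) is constant, so T₂ = T₁ (V₁/V₂)^(γ−1).
T₁ = 365 °C = 638.1 K.
T₂ = 638.1 × (8.22/0.768)^(0.09) = 789.9 K.

T₂ ≈ 790 K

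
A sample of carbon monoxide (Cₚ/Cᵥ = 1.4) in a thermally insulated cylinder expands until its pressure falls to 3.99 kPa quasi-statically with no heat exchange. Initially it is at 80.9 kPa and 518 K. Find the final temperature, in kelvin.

T₂ ≈ 219 K

Along an adiabat T P^((1−γ)/γ) is constant, so T₂ = T₁ (P₂/P₁)^((γ−1)/γ).
T₂ = 518 × (3.99/80.9)^(0.286) = 219.2 K.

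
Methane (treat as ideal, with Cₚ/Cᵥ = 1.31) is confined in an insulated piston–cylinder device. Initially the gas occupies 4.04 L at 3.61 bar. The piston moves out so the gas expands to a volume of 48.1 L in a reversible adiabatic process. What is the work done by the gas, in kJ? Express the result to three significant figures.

W ≈ 2.52 kJ

P₂ = P₁(V₁/V₂)^γ = 3.61×(4.04/48.1)^(1.31) = 0.1407 bar.
For a reversible adiabat, W_by_gas = (P₁V₁ − P₂V₂)/(γ−1).
W_by = (361000×0.00404 − 14070×0.0481) / (0.31) = 2522 J.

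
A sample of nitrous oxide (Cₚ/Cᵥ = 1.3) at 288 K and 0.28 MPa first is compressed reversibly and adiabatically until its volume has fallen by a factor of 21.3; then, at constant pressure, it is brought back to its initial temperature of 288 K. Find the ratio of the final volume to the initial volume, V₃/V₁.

V₃/V₁ ≈ 0.0188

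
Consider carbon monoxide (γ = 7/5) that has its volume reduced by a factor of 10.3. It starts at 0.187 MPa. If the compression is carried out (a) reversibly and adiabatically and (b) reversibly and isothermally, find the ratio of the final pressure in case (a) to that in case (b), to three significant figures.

Isothermal: P_b = P₁(V₁/V₂) = 0.187×10.3.
Adiabatic: P_a = P₁(V₁/V₂)^γ = 0.187×10.3^(7/5).
P_a/P_b = (V₁/V₂)^(γ−1) = 10.3^(2/5) = 2.542.

P_adiabatic / P_isothermal ≈ 2.54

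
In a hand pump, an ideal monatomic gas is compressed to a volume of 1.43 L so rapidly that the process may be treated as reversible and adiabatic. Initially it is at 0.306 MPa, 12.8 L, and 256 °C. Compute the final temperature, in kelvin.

For a reversible adiabat TV^(γ−1) is constant, so T₂ = T₁ (V₁/V₂)^(γ−1).
γ = 5/3 for a monatomic ideal gas.
T₁ = 256 °C = 529.1 K.
T₂ = 529.1 × (12.8/1.43)^(2/3) = 2281 K.

T₂ ≈ 2280 K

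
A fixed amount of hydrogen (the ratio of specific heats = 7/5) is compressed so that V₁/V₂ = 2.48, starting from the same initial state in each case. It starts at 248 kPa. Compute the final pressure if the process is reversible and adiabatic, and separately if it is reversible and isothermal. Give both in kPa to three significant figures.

adiabatic: 884 kPa; isothermal: 615 kPa

Isothermal: P₂ = P₁(V₁/V₂) = 248×2.48 = 615 kPa.
Adiabatic: P₂ = P₁(V₁/V₂)^γ = 248×2.48^(7/5) = 884.5 kPa.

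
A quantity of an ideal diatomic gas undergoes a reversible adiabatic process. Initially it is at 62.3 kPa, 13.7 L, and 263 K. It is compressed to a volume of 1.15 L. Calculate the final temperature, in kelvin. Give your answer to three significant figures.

T₂ ≈ 709 K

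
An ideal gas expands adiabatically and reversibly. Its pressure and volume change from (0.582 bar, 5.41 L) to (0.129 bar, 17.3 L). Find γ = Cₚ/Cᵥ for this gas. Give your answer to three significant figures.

γ ≈ 1.30

PV^γ = const ⇒ γ = ln(P₂/P₁) / ln(V₁/V₂).
γ = ln(0.129/0.582) / ln(5.41/17.3) = 1.296.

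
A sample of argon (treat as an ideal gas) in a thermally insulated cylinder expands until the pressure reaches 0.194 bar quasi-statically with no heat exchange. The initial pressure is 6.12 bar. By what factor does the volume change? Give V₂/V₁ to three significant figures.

From PV^γ = const, V₂/V₁ = (P₁/P₂)^(1/γ).
For a monatomic ideal gas γ = 5/3.
V₂/V₁ = (6.12/0.194)^(3/5) = 7.932.

V₂/V₁ ≈ 7.93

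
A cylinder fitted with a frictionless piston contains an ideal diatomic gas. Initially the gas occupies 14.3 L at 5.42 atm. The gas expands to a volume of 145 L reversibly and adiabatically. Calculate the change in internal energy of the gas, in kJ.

ΔU ≈ -11.9 kJ

γ = 7/5 for a diatomic ideal gas.
P₂ = P₁(V₁/V₂)^γ = 5.42×(14.3/145)^(7/5) = 0.2116 atm.
For a reversible adiabat, W_by_gas = (P₁V₁ − P₂V₂)/(γ−1).
W_by = (549200×0.0143 − 21440×0.145) / (2/5) = 11860 J.
Q = 0 ⇒ ΔU = −W_by = -11860 J.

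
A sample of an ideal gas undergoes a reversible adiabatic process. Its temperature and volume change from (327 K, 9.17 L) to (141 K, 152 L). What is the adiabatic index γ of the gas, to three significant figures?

γ ≈ 1.30

TV^(γ−1) = const ⇒ γ − 1 = ln(T₂/T₁) / ln(V₁/V₂).
γ = 1 + ln(141/327) / ln(9.17/152) = 1.3.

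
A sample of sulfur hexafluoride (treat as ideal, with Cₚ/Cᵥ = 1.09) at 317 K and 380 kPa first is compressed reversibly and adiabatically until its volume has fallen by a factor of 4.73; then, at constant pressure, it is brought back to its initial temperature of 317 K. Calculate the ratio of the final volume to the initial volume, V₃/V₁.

V₃/V₁ ≈ 0.184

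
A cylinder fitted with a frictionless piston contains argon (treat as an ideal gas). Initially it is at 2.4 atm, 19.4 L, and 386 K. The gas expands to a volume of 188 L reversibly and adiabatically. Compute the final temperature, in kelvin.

For a reversible adiabat TV^(γ−1) is constant, so T₂ = T₁ (V₁/V₂)^(γ−1).
γ = 5/3 for a monatomic ideal gas.
T₂ = 386 × (19.4/188)^(2/3) = 84.92 K.

T₂ ≈ 84.9 K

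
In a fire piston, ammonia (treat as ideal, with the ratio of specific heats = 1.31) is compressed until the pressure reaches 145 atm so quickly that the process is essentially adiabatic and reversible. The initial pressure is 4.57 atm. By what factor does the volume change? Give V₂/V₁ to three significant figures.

V₂/V₁ ≈ 0.0714

From PV^γ = const, V₂/V₁ = (P₁/P₂)^(1/γ).
V₂/V₁ = (4.57/145)^(0.763) = 0.07143.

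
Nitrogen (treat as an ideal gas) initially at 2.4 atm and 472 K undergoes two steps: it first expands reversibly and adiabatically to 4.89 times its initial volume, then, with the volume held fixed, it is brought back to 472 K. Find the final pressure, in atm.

P₃ ≈ 0.491 atm

For a diatomic ideal gas γ = 7/5.
Adiabatic step (PV^γ = const): P₂ = 2.4×(1/4.89)^(7/5) = 0.2601 atm; T₂ = 472×(1/4.89)^(2/5) = 250.2 K.
Isochoric: P₃ = P₂(T₃/T₂) = 0.2601 × (472/250.2) = 0.4908 atm.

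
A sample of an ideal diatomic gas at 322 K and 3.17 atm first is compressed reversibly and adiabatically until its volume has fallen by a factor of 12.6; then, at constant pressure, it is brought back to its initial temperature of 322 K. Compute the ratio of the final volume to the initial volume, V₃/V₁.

V₃/V₁ ≈ 0.0288

For a diatomic ideal gas γ = 7/5.
Adiabatic step: V₂/V₁ = 0.07937; T₂ = T₁·12.6^(2/5) = 887.2 K.
Isobaric step: V₃/V₂ = T₃/T₂ = 322/887.2.
V₃/V₁ = (V₂/V₁)(V₃/V₂) = 0.07937 × (322/887.2) = 0.02881.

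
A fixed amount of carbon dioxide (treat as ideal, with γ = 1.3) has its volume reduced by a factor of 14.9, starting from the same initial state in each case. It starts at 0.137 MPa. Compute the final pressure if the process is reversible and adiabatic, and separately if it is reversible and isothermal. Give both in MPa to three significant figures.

adiabatic: 4.59 MPa; isothermal: 2.04 MPa

Isothermal: P₂ = P₁(V₁/V₂) = 0.137×14.9 = 2.041 MPa.
Adiabatic: P₂ = P₁(V₁/V₂)^γ = 0.137×14.9^(1.3) = 4.591 MPa.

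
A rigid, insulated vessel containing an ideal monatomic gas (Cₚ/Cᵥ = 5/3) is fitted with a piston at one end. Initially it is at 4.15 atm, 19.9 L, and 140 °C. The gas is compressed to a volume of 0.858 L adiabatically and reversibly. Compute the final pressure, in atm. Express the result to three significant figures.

P₂ ≈ 783 atm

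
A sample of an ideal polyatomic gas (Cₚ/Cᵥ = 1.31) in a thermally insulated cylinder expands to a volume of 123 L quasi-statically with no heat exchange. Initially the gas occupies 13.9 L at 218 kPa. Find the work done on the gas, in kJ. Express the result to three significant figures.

W ≈ -4.80 kJ

P₂ = P₁(V₁/V₂)^γ = 218×(13.9/123)^(1.31) = 12.53 kPa.
For a reversible adiabat, W_by_gas = (P₁V₁ − P₂V₂)/(γ−1).
W_by = (218000×0.0139 − 12530×0.123) / (0.31) = 4802 J.
W_on_gas = −W_by = -4802 J.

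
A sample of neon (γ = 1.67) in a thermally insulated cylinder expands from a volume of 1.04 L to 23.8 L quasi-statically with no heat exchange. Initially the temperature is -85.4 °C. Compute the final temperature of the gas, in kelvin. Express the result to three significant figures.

T₂ ≈ 23.1 K

For a reversible adiabat TV^(γ−1) is constant, so T₂ = T₁ (V₁/V₂)^(γ−1).
T₁ = -85.4 °C = 187.7 K.
T₂ = 187.7 × (1.04/23.8)^(0.67) = 23.05 K.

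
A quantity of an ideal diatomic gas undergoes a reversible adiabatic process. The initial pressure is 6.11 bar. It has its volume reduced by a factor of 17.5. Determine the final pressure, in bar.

Since PV^γ is constant along a reversible adiabat, P₂ = P₁ (V₁/V₂)^γ.
For a diatomic ideal gas γ = 7/5.
P₂ = 6.11 × 17.5^(7/5) = 336 bar.

P₂ ≈ 336 bar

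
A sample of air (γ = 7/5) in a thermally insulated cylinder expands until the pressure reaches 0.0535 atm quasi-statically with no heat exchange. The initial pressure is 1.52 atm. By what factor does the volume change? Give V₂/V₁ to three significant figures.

V₂/V₁ ≈ 10.9

From PV^γ = const, V₂/V₁ = (P₁/P₂)^(1/γ).
V₂/V₁ = (1.52/0.0535)^(5/7) = 10.92.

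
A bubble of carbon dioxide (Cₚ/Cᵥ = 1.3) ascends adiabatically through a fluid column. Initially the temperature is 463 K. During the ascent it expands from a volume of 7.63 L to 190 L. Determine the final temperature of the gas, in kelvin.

Adiabatic: T₁V₁^(γ−1) = T₂V₂^(γ−1) ⇒ T₂ = T₁ (V₁/V₂)^(γ−1).
T₂ = 463 × (7.63/190)^(0.3) = 176.5 K.

T₂ ≈ 176 K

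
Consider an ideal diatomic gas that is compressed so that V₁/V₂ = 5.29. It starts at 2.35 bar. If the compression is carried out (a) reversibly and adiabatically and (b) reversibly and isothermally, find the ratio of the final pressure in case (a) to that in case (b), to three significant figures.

For a diatomic ideal gas γ = 7/5.
Isothermal: P_b = P₁(V₁/V₂) = 2.35×5.29.
Adiabatic: P_a = P₁(V₁/V₂)^γ = 2.35×5.29^(7/5).
P_a/P_b = (V₁/V₂)^(γ−1) = 5.29^(2/5) = 1.947.

P_adiabatic / P_isothermal ≈ 1.95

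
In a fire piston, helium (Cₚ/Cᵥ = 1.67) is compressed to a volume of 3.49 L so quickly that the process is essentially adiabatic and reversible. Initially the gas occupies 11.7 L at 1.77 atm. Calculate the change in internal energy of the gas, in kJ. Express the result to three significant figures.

ΔU ≈ 3.91 kJ

P₂ = P₁(V₁/V₂)^γ = 1.77×(11.7/3.49)^(1.67) = 13.35 atm.
For a reversible adiabat, W_by_gas = (P₁V₁ − P₂V₂)/(γ−1).
W_by = (179300×0.0117 − 1.352×10^6×0.00349) / (0.67) = -3912 J.
Q = 0 ⇒ ΔU = −W_by = 3912 J.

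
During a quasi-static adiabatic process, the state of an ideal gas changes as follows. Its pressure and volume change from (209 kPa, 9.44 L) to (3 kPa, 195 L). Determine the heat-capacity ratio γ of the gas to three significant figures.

γ ≈ 1.40

PV^γ = const ⇒ γ = ln(P₂/P₁) / ln(V₁/V₂).
γ = ln(3/209) / ln(9.44/195) = 1.401.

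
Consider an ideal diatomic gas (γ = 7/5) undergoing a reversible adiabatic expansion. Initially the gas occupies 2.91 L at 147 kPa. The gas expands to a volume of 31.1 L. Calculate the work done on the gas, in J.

W ≈ -655 J

P₂ = P₁(V₁/V₂)^γ = 147×(2.91/31.1)^(7/5) = 5.332 kPa.
For a reversible adiabat, W_by_gas = (P₁V₁ − P₂V₂)/(γ−1).
W_by = (147000×0.00291 − 5332×0.0311) / (2/5) = 654.8 J.
W_on_gas = −W_by = -654.8 J.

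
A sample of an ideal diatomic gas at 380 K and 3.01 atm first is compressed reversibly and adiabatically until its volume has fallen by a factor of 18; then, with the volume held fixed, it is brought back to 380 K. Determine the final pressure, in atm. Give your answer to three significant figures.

P₃ ≈ 54.2 atm

For a diatomic ideal gas γ = 7/5.
Adiabatic step (PV^γ = const): P₂ = 3.01×18^(7/5) = 172.2 atm; T₂ = 380×18^(2/5) = 1208 K.
Isochoric: P₃ = P₂(T₃/T₂) = 172.2 × (380/1208) = 54.18 atm.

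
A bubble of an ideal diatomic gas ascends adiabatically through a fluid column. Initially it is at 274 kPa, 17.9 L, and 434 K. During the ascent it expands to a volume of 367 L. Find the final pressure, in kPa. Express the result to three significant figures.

Adiabatic: P₁V₁^γ = P₂V₂^γ ⇒ P₂ = P₁ (V₁/V₂)^γ.
γ = 7/5 for a diatomic ideal gas.
P₂ = 274 × (17.9/367)^(7/5) = 3.992 kPa.

P₂ ≈ 3.99 kPa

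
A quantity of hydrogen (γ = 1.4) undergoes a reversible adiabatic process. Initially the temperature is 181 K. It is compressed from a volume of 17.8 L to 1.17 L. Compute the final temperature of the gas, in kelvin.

For a reversible adiabat TV^(γ−1) is constant, so T₂ = T₁ (V₁/V₂)^(γ−1).
T₂ = 181 × (17.8/1.17)^(0.4) = 537.7 K.

T₂ ≈ 538 K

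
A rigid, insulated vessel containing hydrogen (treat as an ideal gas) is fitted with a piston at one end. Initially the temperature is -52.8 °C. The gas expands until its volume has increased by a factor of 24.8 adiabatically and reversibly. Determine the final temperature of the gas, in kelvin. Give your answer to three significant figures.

Adiabatic: T₁V₁^(γ−1) = T₂V₂^(γ−1) ⇒ T₂ = T₁ (V₁/V₂)^(γ−1).
For a diatomic ideal gas γ = 7/5, so γ−1 = 2/5.
T₁ = -52.8 °C = 220.3 K.
T₂ = 220.3 × (1/24.8)^(2/5) = 61 K.

T₂ ≈ 61.0 K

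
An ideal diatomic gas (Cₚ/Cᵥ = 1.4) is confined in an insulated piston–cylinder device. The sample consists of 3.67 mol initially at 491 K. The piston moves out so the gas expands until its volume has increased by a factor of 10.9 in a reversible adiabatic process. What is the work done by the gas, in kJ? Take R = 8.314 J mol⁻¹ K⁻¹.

W ≈ 23.0 kJ

For a reversible adiabat TV^(γ−1) is constant, so T₂ = T₁ (V₁/V₂)^(γ−1).
T₂ = 491 × (1/10.9)^(0.4) = 188.8 K.
Q = 0, so ΔU = W_on_gas = nCᵥΔT with Cᵥ = R/(γ−1) = 20.79 J/(mol·K).
ΔU = 3.67 × 20.79 × (188.8 − 491) = -23050 J.
Work done by the gas = −ΔU = 23050 J.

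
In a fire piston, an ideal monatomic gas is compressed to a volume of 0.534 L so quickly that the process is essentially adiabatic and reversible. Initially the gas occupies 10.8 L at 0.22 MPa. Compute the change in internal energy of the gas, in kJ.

ΔU ≈ 22.9 kJ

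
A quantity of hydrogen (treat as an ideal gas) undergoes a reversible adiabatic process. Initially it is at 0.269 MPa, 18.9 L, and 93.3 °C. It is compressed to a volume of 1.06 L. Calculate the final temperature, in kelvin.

Adiabatic: T₁V₁^(γ−1) = T₂V₂^(γ−1) ⇒ T₂ = T₁ (V₁/V₂)^(γ−1).
γ = 7/5 for a diatomic ideal gas.
T₁ = 93.3 °C = 366.4 K.
T₂ = 366.4 × (18.9/1.06)^(2/5) = 1160 K.

T₂ ≈ 1160 K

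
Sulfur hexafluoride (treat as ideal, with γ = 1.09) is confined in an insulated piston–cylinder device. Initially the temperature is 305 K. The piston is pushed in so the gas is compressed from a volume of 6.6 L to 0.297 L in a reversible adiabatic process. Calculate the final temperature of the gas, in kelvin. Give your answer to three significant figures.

For a reversible adiabat TV^(γ−1) is constant, so T₂ = T₁ (V₁/V₂)^(γ−1).
T₂ = 305 × (6.6/0.297)^(0.09) = 403.2 K.

T₂ ≈ 403 K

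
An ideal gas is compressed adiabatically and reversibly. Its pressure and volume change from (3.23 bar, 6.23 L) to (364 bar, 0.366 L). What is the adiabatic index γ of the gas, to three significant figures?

PV^γ = const ⇒ γ = ln(P₂/P₁) / ln(V₁/V₂).
γ = ln(364/3.23) / ln(6.23/0.366) = 1.667.

γ ≈ 1.67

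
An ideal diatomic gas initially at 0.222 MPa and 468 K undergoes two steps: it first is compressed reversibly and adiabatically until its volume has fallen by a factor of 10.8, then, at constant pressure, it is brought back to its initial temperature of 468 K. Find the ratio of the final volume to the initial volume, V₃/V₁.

V₃/V₁ ≈ 0.0357

For a diatomic ideal gas γ = 7/5.
Adiabatic step: V₂/V₁ = 0.09259; T₂ = T₁·10.8^(2/5) = 1212 K.
Isobaric step: V₃/V₂ = T₃/T₂ = 468/1212.
V₃/V₁ = (V₂/V₁)(V₃/V₂) = 0.09259 × (468/1212) = 0.03574.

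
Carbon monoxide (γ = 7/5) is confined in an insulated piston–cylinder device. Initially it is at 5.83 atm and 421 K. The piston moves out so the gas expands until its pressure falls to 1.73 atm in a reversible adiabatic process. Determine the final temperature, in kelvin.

Adiabatic: T₂/T₁ = (P₂/P₁)^((γ−1)/γ).
T₂ = 421 × (1.73/5.83)^(2/7) = 297.5 K.

T₂ ≈ 298 K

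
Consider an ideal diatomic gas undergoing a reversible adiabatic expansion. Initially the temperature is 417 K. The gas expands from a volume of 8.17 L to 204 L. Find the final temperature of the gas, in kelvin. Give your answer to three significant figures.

T₂ ≈ 115 K

For a reversible adiabat TV^(γ−1) is constant, so T₂ = T₁ (V₁/V₂)^(γ−1).
For a diatomic ideal gas γ = 7/5, so γ−1 = 2/5.
T₂ = 417 × (8.17/204)^(2/5) = 115.1 K.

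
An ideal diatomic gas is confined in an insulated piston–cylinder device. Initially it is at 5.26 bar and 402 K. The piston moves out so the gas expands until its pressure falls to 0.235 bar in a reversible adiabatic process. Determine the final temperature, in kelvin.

Adiabatic: T₂/T₁ = (P₂/P₁)^((γ−1)/γ).
For a diatomic ideal gas γ = 7/5, so (γ−1)/γ = 2/7.
T₂ = 402 × (0.235/5.26)^(2/7) = 165.4 K.

T₂ ≈ 165 K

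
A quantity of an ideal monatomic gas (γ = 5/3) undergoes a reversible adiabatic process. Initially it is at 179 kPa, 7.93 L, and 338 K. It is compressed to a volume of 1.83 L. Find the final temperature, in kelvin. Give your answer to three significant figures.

T₂ ≈ 898 K

Adiabatic: T₁V₁^(γ−1) = T₂V₂^(γ−1) ⇒ T₂ = T₁ (V₁/V₂)^(γ−1).
T₂ = 338 × (7.93/1.83)^(2/3) = 898.4 K.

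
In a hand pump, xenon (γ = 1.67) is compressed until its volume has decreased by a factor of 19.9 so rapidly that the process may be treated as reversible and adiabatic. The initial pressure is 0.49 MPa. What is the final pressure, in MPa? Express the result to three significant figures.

P₂ ≈ 72.3 MPa

Since PV^γ is constant along a reversible adiabat, P₂ = P₁ (V₁/V₂)^γ.
P₂ = 0.49 × 19.9^(1.67) = 72.32 MPa.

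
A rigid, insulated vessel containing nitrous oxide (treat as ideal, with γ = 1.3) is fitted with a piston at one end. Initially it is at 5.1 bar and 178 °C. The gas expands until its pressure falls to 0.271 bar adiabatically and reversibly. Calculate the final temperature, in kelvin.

T₂ ≈ 229 K

Adiabatic: T₂/T₁ = (P₂/P₁)^((γ−1)/γ).
T₁ = 178 °C = 451.1 K.
T₂ = 451.1 × (0.271/5.1)^(0.231) = 229.2 K.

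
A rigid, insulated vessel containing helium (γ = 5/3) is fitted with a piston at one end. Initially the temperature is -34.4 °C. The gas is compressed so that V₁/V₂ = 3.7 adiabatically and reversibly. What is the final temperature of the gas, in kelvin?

For a reversible adiabat TV^(γ−1) is constant, so T₂ = T₁ (V₁/V₂)^(γ−1).
T₁ = -34.4 °C = 238.7 K.
T₂ = 238.7 × 3.7^(2/3) = 571.1 K.

T₂ ≈ 571 K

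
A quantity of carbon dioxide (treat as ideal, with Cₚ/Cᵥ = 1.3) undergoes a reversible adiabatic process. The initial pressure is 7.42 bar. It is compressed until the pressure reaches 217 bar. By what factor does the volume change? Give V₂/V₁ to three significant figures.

V₂/V₁ ≈ 0.0745

From PV^γ = const, V₂/V₁ = (P₁/P₂)^(1/γ).
V₂/V₁ = (7.42/217)^(0.769) = 0.07452.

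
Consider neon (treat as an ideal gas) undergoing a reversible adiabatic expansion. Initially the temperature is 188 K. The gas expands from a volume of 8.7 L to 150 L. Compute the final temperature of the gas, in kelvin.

T₂ ≈ 28.2 K

For a reversible adiabat TV^(γ−1) is constant, so T₂ = T₁ (V₁/V₂)^(γ−1).
For a monatomic ideal gas γ = 5/3, so γ−1 = 2/3.
T₂ = 188 × (8.7/150)^(2/3) = 28.17 K.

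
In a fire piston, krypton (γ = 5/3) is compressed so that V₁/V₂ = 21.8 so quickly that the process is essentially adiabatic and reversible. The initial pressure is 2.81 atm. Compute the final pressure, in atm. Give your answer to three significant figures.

P₂ ≈ 478 atm

Since PV^γ is constant along a reversible adiabat, P₂ = P₁ (V₁/V₂)^γ.
P₂ = 2.81 × 21.8^(5/3) = 478 atm.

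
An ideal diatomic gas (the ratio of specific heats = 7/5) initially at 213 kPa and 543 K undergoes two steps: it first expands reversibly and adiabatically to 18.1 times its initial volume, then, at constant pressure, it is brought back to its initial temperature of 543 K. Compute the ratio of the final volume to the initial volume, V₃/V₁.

V₃/V₁ ≈ 57.6

Adiabatic step: V₂/V₁ = 18.1; T₂ = T₁·(1/18.1)^(2/5) = 170.5 K.
Isobaric step: V₃/V₂ = T₃/T₂ = 543/170.5.
V₃/V₁ = (V₂/V₁)(V₃/V₂) = 18.1 × (543/170.5) = 57.64.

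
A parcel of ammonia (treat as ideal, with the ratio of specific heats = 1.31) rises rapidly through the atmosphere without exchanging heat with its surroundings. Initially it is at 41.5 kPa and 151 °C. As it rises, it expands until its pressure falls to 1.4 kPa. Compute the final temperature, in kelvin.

T₂ ≈ 190 K

Adiabatic: T₂/T₁ = (P₂/P₁)^((γ−1)/γ).
T₁ = 151 °C = 424.1 K.
T₂ = 424.1 × (1.4/41.5)^(0.237) = 190.2 K.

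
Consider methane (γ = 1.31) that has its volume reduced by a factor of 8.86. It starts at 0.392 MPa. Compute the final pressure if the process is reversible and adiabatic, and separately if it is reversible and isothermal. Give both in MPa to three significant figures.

adiabatic: 6.83 MPa; isothermal: 3.47 MPa

Isothermal: P₂ = P₁(V₁/V₂) = 0.392×8.86 = 3.473 MPa.
Adiabatic: P₂ = P₁(V₁/V₂)^γ = 0.392×8.86^(1.31) = 6.83 MPa.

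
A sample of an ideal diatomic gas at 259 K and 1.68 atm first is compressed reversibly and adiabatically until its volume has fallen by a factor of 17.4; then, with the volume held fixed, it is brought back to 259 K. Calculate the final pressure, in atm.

For a diatomic ideal gas γ = 7/5.
Adiabatic step (PV^γ = const): P₂ = 1.68×17.4^(7/5) = 91.64 atm; T₂ = 259×17.4^(2/5) = 811.9 K.
Isochoric: P₃ = P₂(T₃/T₂) = 91.64 × (259/811.9) = 29.23 atm.

P₃ ≈ 29.2 atm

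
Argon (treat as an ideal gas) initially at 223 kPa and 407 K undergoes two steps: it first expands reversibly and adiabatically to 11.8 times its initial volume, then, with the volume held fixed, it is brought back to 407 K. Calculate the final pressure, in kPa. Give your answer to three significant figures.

P₃ ≈ 18.9 kPa

For a monatomic ideal gas γ = 5/3.
Adiabatic step (PV^γ = const): P₂ = 223×(1/11.8)^(5/3) = 3.646 kPa; T₂ = 407×(1/11.8)^(2/3) = 78.52 K.
Isochoric: P₃ = P₂(T₃/T₂) = 3.646 × (407/78.52) = 18.9 kPa.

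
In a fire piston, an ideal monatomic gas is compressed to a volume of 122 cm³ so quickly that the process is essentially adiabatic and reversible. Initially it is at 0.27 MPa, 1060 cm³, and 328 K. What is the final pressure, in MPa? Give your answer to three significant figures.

P₂ ≈ 9.91 MPa

Since PV^γ is constant along a reversible adiabat, P₂ = P₁ (V₁/V₂)^γ.
γ = 5/3 for a monatomic ideal gas.
P₂ = 0.27 × (1060/122)^(5/3) = 9.915 MPa.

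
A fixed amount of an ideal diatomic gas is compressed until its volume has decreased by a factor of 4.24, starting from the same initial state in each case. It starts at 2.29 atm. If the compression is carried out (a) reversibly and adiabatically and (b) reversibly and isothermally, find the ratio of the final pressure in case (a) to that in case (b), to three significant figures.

For a diatomic ideal gas γ = 7/5.
Isothermal: P_b = P₁(V₁/V₂) = 2.29×4.24.
Adiabatic: P_a = P₁(V₁/V₂)^γ = 2.29×4.24^(7/5).
P_a/P_b = (V₁/V₂)^(γ−1) = 4.24^(2/5) = 1.782.

P_adiabatic / P_isothermal ≈ 1.78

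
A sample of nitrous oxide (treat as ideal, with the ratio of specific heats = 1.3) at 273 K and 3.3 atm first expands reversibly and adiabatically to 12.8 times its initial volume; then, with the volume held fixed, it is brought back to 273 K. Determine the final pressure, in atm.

P₃ ≈ 0.258 atm

Adiabatic step (PV^γ = const): P₂ = 3.3×(1/12.8)^(1.3) = 0.12 atm; T₂ = 273×(1/12.8)^(0.3) = 127.1 K.
Isochoric: P₃ = P₂(T₃/T₂) = 0.12 × (273/127.1) = 0.2578 atm.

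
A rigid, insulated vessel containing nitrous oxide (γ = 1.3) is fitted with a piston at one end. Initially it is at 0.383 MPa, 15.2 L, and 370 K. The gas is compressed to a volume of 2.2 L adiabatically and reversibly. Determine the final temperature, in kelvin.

T₂ ≈ 661 K

Adiabatic: T₁V₁^(γ−1) = T₂V₂^(γ−1) ⇒ T₂ = T₁ (V₁/V₂)^(γ−1).
T₂ = 370 × (15.2/2.2)^(0.3) = 660.7 K.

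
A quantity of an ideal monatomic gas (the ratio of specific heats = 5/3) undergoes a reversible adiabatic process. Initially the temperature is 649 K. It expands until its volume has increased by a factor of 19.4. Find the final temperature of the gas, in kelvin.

T₂ ≈ 89.9 K

For a reversible adiabat TV^(γ−1) is constant, so T₂ = T₁ (V₁/V₂)^(γ−1).
T₂ = 649 × (1/19.4)^(2/3) = 89.89 K.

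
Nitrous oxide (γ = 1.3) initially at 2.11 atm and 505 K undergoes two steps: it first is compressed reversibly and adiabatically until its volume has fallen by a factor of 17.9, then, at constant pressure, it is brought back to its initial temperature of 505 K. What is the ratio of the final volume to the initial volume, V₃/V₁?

Adiabatic step: V₂/V₁ = 0.05587; T₂ = T₁·17.9^(0.3) = 1200 K.
Isobaric step: V₃/V₂ = T₃/T₂ = 505/1200.
V₃/V₁ = (V₂/V₁)(V₃/V₂) = 0.05587 × (505/1200) = 0.02351.

V₃/V₁ ≈ 0.0235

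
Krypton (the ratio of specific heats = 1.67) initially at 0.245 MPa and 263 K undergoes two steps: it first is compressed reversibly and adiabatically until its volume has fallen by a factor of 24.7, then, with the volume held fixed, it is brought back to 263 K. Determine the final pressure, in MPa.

Adiabatic step (PV^γ = const): P₂ = 0.245×24.7^(1.67) = 51.88 MPa; T₂ = 263×24.7^(0.67) = 2255 K.
Isochoric: P₃ = P₂(T₃/T₂) = 51.88 × (263/2255) = 6.051 MPa.

P₃ ≈ 6.05 MPa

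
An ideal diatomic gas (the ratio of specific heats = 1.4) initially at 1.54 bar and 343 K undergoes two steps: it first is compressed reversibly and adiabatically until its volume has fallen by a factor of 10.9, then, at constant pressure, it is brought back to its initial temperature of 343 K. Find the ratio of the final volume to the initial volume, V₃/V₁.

V₃/V₁ ≈ 0.0353

Adiabatic step: V₂/V₁ = 0.09174; T₂ = T₁·10.9^(0.4) = 891.8 K.
Isobaric step: V₃/V₂ = T₃/T₂ = 343/891.8.
V₃/V₁ = (V₂/V₁)(V₃/V₂) = 0.09174 × (343/891.8) = 0.03529.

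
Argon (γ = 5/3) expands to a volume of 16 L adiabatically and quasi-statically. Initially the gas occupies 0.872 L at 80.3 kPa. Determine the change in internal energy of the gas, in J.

ΔU ≈ -89.9 J

P₂ = P₁(V₁/V₂)^γ = 80.3×(0.872/16)^(5/3) = 0.6291 kPa.
For a reversible adiabat, W_by_gas = (P₁V₁ − P₂V₂)/(γ−1).
W_by = (80300×0.000872 − 629.1×0.016) / (2/3) = 89.93 J.
Q = 0 ⇒ ΔU = −W_by = -89.93 J.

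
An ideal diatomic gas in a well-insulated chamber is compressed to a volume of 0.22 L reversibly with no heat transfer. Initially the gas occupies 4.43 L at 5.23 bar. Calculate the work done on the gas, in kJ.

γ = 7/5 for a diatomic ideal gas.
P₂ = P₁(V₁/V₂)^γ = 5.23×(4.43/0.22)^(7/5) = 350 bar.
For a reversible adiabat, W_by_gas = (P₁V₁ − P₂V₂)/(γ−1).
W_by = (523000×0.00443 − 3.5×10^7×0.00022) / (2/5) = -13460 J.
W_on_gas = −W_by = 13460 J.

W ≈ 13.5 kJ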